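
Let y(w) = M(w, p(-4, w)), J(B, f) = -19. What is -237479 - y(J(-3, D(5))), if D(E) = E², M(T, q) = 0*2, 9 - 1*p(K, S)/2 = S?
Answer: -237479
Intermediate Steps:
p(K, S) = 18 - 2*S
M(T, q) = 0
y(w) = 0
-237479 - y(J(-3, D(5))) = -237479 - 1*0 = -237479 + 0 = -237479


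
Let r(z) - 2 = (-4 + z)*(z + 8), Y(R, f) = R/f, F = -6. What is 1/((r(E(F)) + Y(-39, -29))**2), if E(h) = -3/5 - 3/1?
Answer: 525625/476068761 ≈ 0.0011041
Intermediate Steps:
E(h) = -18/5 (E(h) = -3*1/5 - 3*1 = -3/5 - 3 = -18/5)
r(z) = 2 + (-4 + z)*(8 + z) (r(z) = 2 + (-4 + z)*(z + 8) = 2 + (-4 + z)*(8 + z))
1/((r(E(F)) + Y(-39, -29))**2) = 1/(((-30 + (-18/5)**2 + 4*(-18/5)) - 39/(-29))**2) = 1/(((-30 + 324/25 - 72/5) - 39*(-1/29))**2) = 1/((-786/25 + 39/29)**2) = 1/((-21819/725)**2) = 1/(476068761/525625) = 525625/476068761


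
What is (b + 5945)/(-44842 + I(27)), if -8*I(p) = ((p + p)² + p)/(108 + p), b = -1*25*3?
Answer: -234800/1793789 ≈ -0.13090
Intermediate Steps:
b = -75 (b = -25*3 = -75)
I(p) = -(p + 4*p²)/(8*(108 + p)) (I(p) = -((p + p)² + p)/(8*(108 + p)) = -((2*p)² + p)/(8*(108 + p)) = -(4*p² + p)/(8*(108 + p)) = -(p + 4*p²)/(8*(108 + p)))
(b + 5945)/(-44842 + I(27)) = (-75 + 5945)/(-44842 - 1*27*(1 + 4*27)/(864 + 8*27)) = 5870/(-44842 - 1*27*(1 + 108)/(864 + 216)) = 5870/(-44842 - 1*27*109/1080) = 5870/(-44842 - 1*27*1/1080*109) = 5870/(-44842 - 109/40) = 5870/(-1793789/40) = 5870*(-40/1793789) = -234800/1793789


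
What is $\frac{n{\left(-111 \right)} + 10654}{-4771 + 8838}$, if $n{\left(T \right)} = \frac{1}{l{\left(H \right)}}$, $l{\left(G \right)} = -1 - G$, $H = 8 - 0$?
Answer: $\frac{95885}{36603} \approx 2.6196$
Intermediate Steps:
$H = 8$ ($H = 8 + 0 = 8$)
$n{\left(T \right)} = - \frac{1}{9}$ ($n{\left(T \right)} = \frac{1}{-1 - 8} = \frac{1}{-9} = - \frac{1}{9}$)
$\frac{n{\left(-111 \right)} + 10654}{-4771 + 8838} = \frac{- \frac{1}{9} + 10654}{-4771 + 8838} = \frac{95885}{9 \cdot 4067} = \frac{95885}{9} \cdot \frac{1}{4067} = \frac{95885}{36603}$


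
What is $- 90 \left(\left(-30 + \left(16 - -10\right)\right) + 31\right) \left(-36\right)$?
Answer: $87480$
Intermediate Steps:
$- 90 \left(\left(-30 + \left(16 - -10\right)\right) + 31\right) \left(-36\right) = - 90 \left(\left(-30 + \left(16 + 10\right)\right) + 31\right) \left(-36\right) = - 90 \left(\left(-30 + 26\right) + 31\right) \left(-36\right) = - 90 \left(-4 + 31\right) \left(-36\right) = \left(-90\right) 27 \left(-36\right) = \left(-2430\right) \left(-36\right) = 87480$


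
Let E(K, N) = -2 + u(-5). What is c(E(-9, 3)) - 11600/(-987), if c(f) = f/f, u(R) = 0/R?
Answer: 12587/987 ≈ 12.753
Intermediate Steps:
u(R) = 0
E(K, N) = -2 (E(K, N) = -2 + 0 = -2)
c(f) = 1
c(E(-9, 3)) - 11600/(-987) = 1 - 11600/(-987) = 1 - 11600*(-1)/987 = 1 - 1*(-11600/987) = 1 + 11600/987 = 12587/987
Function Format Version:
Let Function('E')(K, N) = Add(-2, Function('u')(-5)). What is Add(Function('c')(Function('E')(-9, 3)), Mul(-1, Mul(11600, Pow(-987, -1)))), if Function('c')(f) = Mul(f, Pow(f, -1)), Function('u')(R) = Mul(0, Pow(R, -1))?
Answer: Rational(12587, 987) ≈ 12.753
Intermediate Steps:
Function('u')(R) = 0
Function('E')(K, N) = -2 (Function('E')(K, N) = Add(-2, 0) = -2)
Function('c')(f) = 1
Add(Function('c')(Function('E')(-9, 3)), Mul(-1, Mul(11600, Pow(-987, -1)))) = Add(1, Mul(-1, Mul(11600, Pow(-987, -1)))) = Add(1, Mul(-1, Mul(11600, Rational(-1, 987)))) = Add(1, Mul(-1, Rational(-11600, 987))) = Add(1, Rational(11600, 987)) = Rational(12587, 987)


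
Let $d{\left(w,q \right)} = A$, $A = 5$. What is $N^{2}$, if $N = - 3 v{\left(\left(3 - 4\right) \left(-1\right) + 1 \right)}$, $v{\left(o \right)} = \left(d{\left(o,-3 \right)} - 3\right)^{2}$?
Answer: $144$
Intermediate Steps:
$d{\left(w,q \right)} = 5$
$v{\left(o \right)} = 4$ ($v{\left(o \right)} = \left(5 - 3\right)^{2} = 2^{2} = 4$)
$N = -12$ ($N = \left(-3\right) 4 = -12$)
$N^{2} = \left(-12\right)^{2} = 144$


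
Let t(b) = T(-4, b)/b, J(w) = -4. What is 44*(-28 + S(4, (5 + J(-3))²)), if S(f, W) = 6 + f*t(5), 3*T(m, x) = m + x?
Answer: -14344/15 ≈ -956.27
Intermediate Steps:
T(m, x) = m/3 + x/3 (T(m, x) = (m + x)/3 = m/3 + x/3)
t(b) = (-4/3 + b/3)/b (t(b) = ((⅓)*(-4) + b/3)/b = (-4/3 + b/3)/b)
S(f, W) = 6 + f/15 (S(f, W) = 6 + f*((⅓)*(-4 + 5)/5) = 6 + f*((⅓)*(⅕)*1) = 6 + f*(1/15) = 6 + f/15)
44*(-28 + S(4, (5 + J(-3))²)) = 44*(-28 + (6 + (1/15)*4)) = 44*(-28 + (6 + 4/15)) = 44*(-28 + 94/15) = 44*(-326/15) = -14344/15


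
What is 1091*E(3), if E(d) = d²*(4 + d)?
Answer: 68733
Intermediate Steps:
1091*E(3) = 1091*(3²*(4 + 3)) = 1091*(9*7) = 1091*63 = 68733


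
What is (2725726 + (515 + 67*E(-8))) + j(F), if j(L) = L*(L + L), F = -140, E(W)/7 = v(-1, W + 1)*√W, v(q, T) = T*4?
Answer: 2765441 - 26264*I*√2 ≈ 2.7654e+6 - 37143.0*I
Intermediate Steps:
v(q, T) = 4*T
E(W) = 7*√W*(4 + 4*W) (E(W) = 7*((4*(W + 1))*√W) = 7*((4*(1 + W))*√W) = 7*((4 + 4*W)*√W) = 7*(√W*(4 + 4*W)) = 7*√W*(4 + 4*W))
j(L) = 2*L² (j(L) = L*(2*L) = 2*L²)
(2725726 + (515 + 67*E(-8))) + j(F) = (2725726 + (515 + 67*(28*√(-8)*(1 - 8)))) + 2*(-140)² = (2725726 + (515 + 67*(28*(2*I*√2)*(-7)))) + 2*19600 = (2725726 + (515 + 67*(-392*I*√2))) + 39200 = (2725726 + (515 - 26264*I*√2)) + 39200 = (2726241 - 26264*I*√2) + 39200 = 2765441 - 26264*I*√2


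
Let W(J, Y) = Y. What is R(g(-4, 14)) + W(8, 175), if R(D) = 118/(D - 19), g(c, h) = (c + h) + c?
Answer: 2157/13 ≈ 165.92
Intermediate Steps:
g(c, h) = h + 2*c
R(D) = 118/(-19 + D)
R(g(-4, 14)) + W(8, 175) = 118/(-19 + (14 + 2*(-4))) + 175 = 118/(-19 + (14 - 8)) + 175 = 118/(-19 + 6) + 175 = 118/(-13) + 175 = 118*(-1/13) + 175 = -118/13 + 175 = 2157/13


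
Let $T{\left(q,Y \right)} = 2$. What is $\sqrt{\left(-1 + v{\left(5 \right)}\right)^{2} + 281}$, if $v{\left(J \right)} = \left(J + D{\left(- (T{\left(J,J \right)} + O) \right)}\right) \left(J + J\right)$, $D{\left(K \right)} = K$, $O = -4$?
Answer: $\sqrt{5042} \approx 71.007$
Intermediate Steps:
$v{\left(J \right)} = 2 J \left(2 + J\right)$ ($v{\left(J \right)} = \left(J - \left(2 - 4\right)\right) \left(J + J\right) = \left(J - -2\right) 2 J = \left(J + 2\right) 2 J = \left(2 + J\right) 2 J = 2 J \left(2 + J\right)$)
$\sqrt{\left(-1 + v{\left(5 \right)}\right)^{2} + 281} = \sqrt{\left(-1 + 2 \cdot 5 \left(2 + 5\right)\right)^{2} + 281} = \sqrt{\left(-1 + 2 \cdot 5 \cdot 7\right)^{2} + 281} = \sqrt{\left(-1 + 70\right)^{2} + 281} = \sqrt{69^{2} + 281} = \sqrt{4761 + 281} = \sqrt{5042}$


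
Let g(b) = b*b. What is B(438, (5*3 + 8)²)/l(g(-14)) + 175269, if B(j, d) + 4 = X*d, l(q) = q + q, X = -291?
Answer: 68551505/392 ≈ 1.7488e+5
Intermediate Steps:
g(b) = b²
l(q) = 2*q
B(j, d) = -4 - 291*d
B(438, (5*3 + 8)²)/l(g(-14)) + 175269 = (-4 - 291*(5*3 + 8)²)/((2*(-14)²)) + 175269 = (-4 - 291*(15 + 8)²)/((2*196)) + 175269 = (-4 - 291*23²)/392 + 175269 = (-4 - 291*529)*(1/392) + 175269 = (-4 - 153939)*(1/392) + 175269 = -153943*1/392 + 175269 = -153943/392 + 175269 = 68551505/392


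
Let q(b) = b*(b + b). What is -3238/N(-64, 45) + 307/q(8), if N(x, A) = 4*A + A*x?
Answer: 310841/86400 ≈ 3.5977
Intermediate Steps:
q(b) = 2*b**2 (q(b) = b*(2*b) = 2*b**2)
-3238/N(-64, 45) + 307/q(8) = -3238*1/(45*(4 - 64)) + 307/((2*8**2)) = -3238/(45*(-60)) + 307/((2*64)) = -3238/(-2700) + 307/128 = -3238*(-1/2700) + 307*(1/128) = 1619/1350 + 307/128 = 310841/86400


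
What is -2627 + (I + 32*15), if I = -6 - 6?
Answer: -2159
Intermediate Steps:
I = -12
-2627 + (I + 32*15) = -2627 + (-12 + 32*15) = -2627 + (-12 + 480) = -2627 + 468 = -2159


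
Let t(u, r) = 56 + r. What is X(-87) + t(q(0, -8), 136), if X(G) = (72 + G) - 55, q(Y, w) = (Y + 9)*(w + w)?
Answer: 122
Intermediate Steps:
q(Y, w) = 2*w*(9 + Y) (q(Y, w) = (9 + Y)*(2*w) = 2*w*(9 + Y))
X(G) = 17 + G
X(-87) + t(q(0, -8), 136) = (17 - 87) + (56 + 136) = -70 + 192 = 122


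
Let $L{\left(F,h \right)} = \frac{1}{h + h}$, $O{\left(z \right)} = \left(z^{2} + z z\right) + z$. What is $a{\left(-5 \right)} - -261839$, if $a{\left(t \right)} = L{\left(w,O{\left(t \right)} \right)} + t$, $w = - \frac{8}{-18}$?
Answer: $\frac{23565061}{90} \approx 2.6183 \cdot 10^{5}$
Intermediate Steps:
$O{\left(z \right)} = z + 2 z^{2}$ ($O{\left(z \right)} = \left(z^{2} + z^{2}\right) + z = 2 z^{2} + z = z + 2 z^{2}$)
$w = \frac{4}{9}$ ($w = \left(-8\right) \left(- \frac{1}{18}\right) = \frac{4}{9} \approx 0.44444$)
$L{\left(F,h \right)} = \frac{1}{2 h}$
$a{\left(t \right)} = t + \frac{1}{2 t \left(1 + 2 t\right)}$ ($a{\left(t \right)} = \frac{1}{2 t \left(1 + 2 t\right)} + t = t + \frac{1}{2 t \left(1 + 2 t\right)}$)
$a{\left(-5 \right)} - -261839 = \left(-5 + \frac{1}{2 \left(-5\right) \left(1 + 2 \left(-5\right)\right)}\right) - -261839 = \left(-5 + \frac{1}{2} \left(- \frac{1}{5}\right) \frac{1}{1 - 10}\right) + 261839 = \left(-5 + \frac{1}{2} \left(- \frac{1}{5}\right) \frac{1}{-9}\right) + 261839 = \left(-5 + \frac{1}{2} \left(- \frac{1}{5}\right) \left(- \frac{1}{9}\right)\right) + 261839 = \left(-5 + \frac{1}{90}\right) + 261839 = - \frac{449}{90} + 261839 = \frac{23565061}{90}$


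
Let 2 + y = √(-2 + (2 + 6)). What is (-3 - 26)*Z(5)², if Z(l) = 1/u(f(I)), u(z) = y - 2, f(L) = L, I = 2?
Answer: -319/50 - 58*√6/25 ≈ -12.063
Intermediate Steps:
y = -2 + √6 (y = -2 + √(-2 + (2 + 6)) = -2 + √(-2 + 8) = -2 + √6 ≈ 0.44949)
u(z) = -4 + √6 (u(z) = (-2 + √6) - 2 = -4 + √6)
Z(l) = 1/(-4 + √6)
(-3 - 26)*Z(5)² = (-3 - 26)*(-⅖ - √6/10)² = -29*(-⅖ - √6/10)²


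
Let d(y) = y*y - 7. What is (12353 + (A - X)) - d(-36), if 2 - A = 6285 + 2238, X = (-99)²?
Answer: -7258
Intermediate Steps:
X = 9801
A = -8521 (A = 2 - (6285 + 2238) = 2 - 1*8523 = 2 - 8523 = -8521)
d(y) = -7 + y² (d(y) = y² - 7 = -7 + y²)
(12353 + (A - X)) - d(-36) = (12353 + (-8521 - 1*9801)) - (-7 + (-36)²) = (12353 + (-8521 - 9801)) - (-7 + 1296) = (12353 - 18322) - 1*1289 = -5969 - 1289 = -7258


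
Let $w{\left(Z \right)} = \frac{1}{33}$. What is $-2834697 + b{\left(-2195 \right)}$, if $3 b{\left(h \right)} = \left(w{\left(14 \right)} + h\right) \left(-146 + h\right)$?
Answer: $- \frac{111067009}{99} \approx -1.1219 \cdot 10^{6}$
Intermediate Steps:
$w{\left(Z \right)} = \frac{1}{33}$
$b{\left(h \right)} = \frac{\left(-146 + h\right) \left(\frac{1}{33} + h\right)}{3}$ ($b{\left(h \right)} = \frac{\left(\frac{1}{33} + h\right) \left(-146 + h\right)}{3} = \frac{\left(-146 + h\right) \left(\frac{1}{33} + h\right)}{3}$)
$-2834697 + b{\left(-2195 \right)} = -2834697 - \left(- \frac{10573169}{99} - \frac{4818025}{3}\right) = -2834697 + \left(- \frac{146}{99} + \frac{10573315}{99} + \frac{1}{3} \cdot 4818025\right) = -2834697 + \left(- \frac{146}{99} + \frac{10573315}{99} + \frac{4818025}{3}\right) = -2834697 + \frac{169567994}{99} = - \frac{111067009}{99}$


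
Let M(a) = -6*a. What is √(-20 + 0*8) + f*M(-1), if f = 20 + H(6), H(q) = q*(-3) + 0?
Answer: 12 + 2*I*√5 ≈ 12.0 + 4.4721*I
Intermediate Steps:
H(q) = -3*q (H(q) = -3*q + 0 = -3*q)
f = 2 (f = 20 - 3*6 = 20 - 18 = 2)
√(-20 + 0*8) + f*M(-1) = √(-20 + 0*8) + 2*(-6*(-1)) = √(-20 + 0) + 2*6 = √(-20) + 12 = 2*I*√5 + 12 = 12 + 2*I*√5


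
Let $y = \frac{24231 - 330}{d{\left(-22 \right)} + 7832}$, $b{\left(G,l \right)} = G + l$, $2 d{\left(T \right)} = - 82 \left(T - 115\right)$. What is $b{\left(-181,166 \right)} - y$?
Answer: $- \frac{75212}{4483} \approx -16.777$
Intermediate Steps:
$d{\left(T \right)} = 4715 - 41 T$ ($d{\left(T \right)} = \frac{\left(-82\right) \left(T - 115\right)}{2} = \frac{\left(-82\right) \left(-115 + T\right)}{2} = \frac{9430 - 82 T}{2} = 4715 - 41 T$)
$y = \frac{7967}{4483}$ ($y = \frac{24231 - 330}{\left(4715 - -902\right) + 7832} = \frac{23901}{\left(4715 + 902\right) + 7832} = \frac{23901}{5617 + 7832} = \frac{23901}{13449} = 23901 \cdot \frac{1}{13449} = \frac{7967}{4483} \approx 1.7772$)
$b{\left(-181,166 \right)} - y = \left(-181 + 166\right) - \frac{7967}{4483} = -15 - \frac{7967}{4483} = - \frac{75212}{4483}$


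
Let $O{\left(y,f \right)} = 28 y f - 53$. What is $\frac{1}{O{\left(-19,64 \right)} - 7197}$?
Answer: $- \frac{1}{41298} \approx -2.4214 \cdot 10^{-5}$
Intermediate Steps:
$O{\left(y,f \right)} = -53 + 28 f y$ ($O{\left(y,f \right)} = 28 f y - 53 = -53 + 28 f y$)
$\frac{1}{O{\left(-19,64 \right)} - 7197} = \frac{1}{\left(-53 + 28 \cdot 64 \left(-19\right)\right) - 7197} = \frac{1}{\left(-53 - 34048\right) - 7197} = \frac{1}{-34101 - 7197} = \frac{1}{-41298} = - \frac{1}{41298}$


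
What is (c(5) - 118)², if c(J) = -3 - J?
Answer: 15876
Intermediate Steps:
(c(5) - 118)² = ((-3 - 1*5) - 118)² = ((-3 - 5) - 118)² = (-8 - 118)² = (-126)² = 15876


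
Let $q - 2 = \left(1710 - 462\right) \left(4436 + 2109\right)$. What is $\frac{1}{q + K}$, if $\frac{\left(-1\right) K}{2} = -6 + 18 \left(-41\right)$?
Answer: $\frac{1}{8169650} \approx 1.224 \cdot 10^{-7}$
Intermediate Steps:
$K = 1488$ ($K = - 2 \left(-6 + 18 \left(-41\right)\right) = - 2 \left(-6 - 738\right) = \left(-2\right) \left(-744\right) = 1488$)
$q = 8168162$ ($q = 2 + \left(1710 - 462\right) \left(4436 + 2109\right) = 2 + 1248 \cdot 6545 = 2 + 8168160 = 8168162$)
$\frac{1}{q + K} = \frac{1}{8168162 + 1488} = \frac{1}{8169650}$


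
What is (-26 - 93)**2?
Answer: 14161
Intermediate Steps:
(-26 - 93)**2 = (-119)**2 = 14161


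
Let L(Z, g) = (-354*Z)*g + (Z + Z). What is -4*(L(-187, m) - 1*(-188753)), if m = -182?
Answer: 47438628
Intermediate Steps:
L(Z, g) = 2*Z - 354*Z*g (L(Z, g) = -354*Z*g + 2*Z = 2*Z - 354*Z*g)
-4*(L(-187, m) - 1*(-188753)) = -4*(2*(-187)*(1 - 177*(-182)) - 1*(-188753)) = -4*(2*(-187)*(1 + 32214) + 188753) = -4*(2*(-187)*32215 + 188753) = -4*(-12048410 + 188753) = -4*(-11859657) = 47438628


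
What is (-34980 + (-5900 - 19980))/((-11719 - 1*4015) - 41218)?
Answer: 15215/14238 ≈ 1.0686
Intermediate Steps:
(-34980 + (-5900 - 19980))/((-11719 - 1*4015) - 41218) = (-34980 - 25880)/((-11719 - 4015) - 41218) = -60860/(-15734 - 41218) = -60860/(-56952) = -60860*(-1/56952) = 15215/14238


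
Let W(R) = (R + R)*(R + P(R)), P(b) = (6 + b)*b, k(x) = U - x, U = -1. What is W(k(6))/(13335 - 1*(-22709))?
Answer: 0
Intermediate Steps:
k(x) = -1 - x
P(b) = b*(6 + b)
W(R) = 2*R*(R + R*(6 + R)) (W(R) = (R + R)*(R + R*(6 + R)) = (2*R)*(R + R*(6 + R)) = 2*R*(R + R*(6 + R)))
W(k(6))/(13335 - 1*(-22709)) = (2*(-1 - 1*6)²*(7 + (-1 - 1*6)))/(13335 - 1*(-22709)) = (2*(-1 - 6)²*(7 + (-1 - 6)))/(13335 + 22709) = (2*(-7)²*(7 - 7))/36044 = (2*49*0)*(1/36044) = 0*(1/36044) = 0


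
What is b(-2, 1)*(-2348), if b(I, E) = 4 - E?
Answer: -7044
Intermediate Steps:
b(-2, 1)*(-2348) = (4 - 1*1)*(-2348) = (4 - 1)*(-2348) = 3*(-2348) = -7044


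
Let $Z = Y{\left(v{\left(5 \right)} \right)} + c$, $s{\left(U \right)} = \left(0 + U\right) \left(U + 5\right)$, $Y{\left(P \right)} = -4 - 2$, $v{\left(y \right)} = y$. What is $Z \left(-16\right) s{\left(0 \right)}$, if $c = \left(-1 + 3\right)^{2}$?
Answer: $0$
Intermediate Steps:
$Y{\left(P \right)} = -6$ ($Y{\left(P \right)} = -4 - 2 = -6$)
$s{\left(U \right)} = U \left(5 + U\right)$
$c = 4$ ($c = 2^{2} = 4$)
$Z = -2$ ($Z = -6 + 4 = -2$)
$Z \left(-16\right) s{\left(0 \right)} = \left(-2\right) \left(-16\right) 0 \left(5 + 0\right) = 32 \cdot 0 \cdot 5 = 32 \cdot 0 = 0$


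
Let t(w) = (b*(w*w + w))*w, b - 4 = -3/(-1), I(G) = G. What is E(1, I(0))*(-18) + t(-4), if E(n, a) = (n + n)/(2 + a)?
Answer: -354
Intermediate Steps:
b = 7 (b = 4 - 3/(-1) = 4 - 3*(-1) = 4 + 3 = 7)
E(n, a) = 2*n/(2 + a) (E(n, a) = (2*n)/(2 + a) = 2*n/(2 + a))
t(w) = w*(7*w + 7*w²) (t(w) = (7*(w*w + w))*w = (7*(w² + w))*w = (7*(w + w²))*w = (7*w + 7*w²)*w = w*(7*w + 7*w²))
E(1, I(0))*(-18) + t(-4) = (2*1/(2 + 0))*(-18) + 7*(-4)²*(1 - 4) = (2*1/2)*(-18) + 7*16*(-3) = (2*1*(½))*(-18) - 336 = 1*(-18) - 336 = -18 - 336 = -354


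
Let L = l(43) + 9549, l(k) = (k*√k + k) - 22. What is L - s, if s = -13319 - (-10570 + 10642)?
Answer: 22961 + 43*√43 ≈ 23243.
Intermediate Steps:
l(k) = -22 + k + k^(3/2) (l(k) = (k^(3/2) + k) - 22 = (k + k^(3/2)) - 22 = -22 + k + k^(3/2))
L = 9570 + 43*√43 (L = (-22 + 43 + 43^(3/2)) + 9549 = (-22 + 43 + 43*√43) + 9549 = (21 + 43*√43) + 9549 = 9570 + 43*√43 ≈ 9852.0)
s = -13391 (s = -13319 - 1*72 = -13319 - 72 = -13391)
L - s = (9570 + 43*√43) - 1*(-13391) = (9570 + 43*√43) + 13391 = 22961 + 43*√43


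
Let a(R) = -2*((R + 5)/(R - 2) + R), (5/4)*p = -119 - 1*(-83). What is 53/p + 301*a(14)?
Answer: -1351153/144 ≈ -9383.0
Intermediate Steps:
p = -144/5 (p = 4*(-119 - 1*(-83))/5 = 4*(-119 + 83)/5 = (4/5)*(-36) = -144/5 ≈ -28.800)
a(R) = -2*R - 2*(5 + R)/(-2 + R) (a(R) = -2*((5 + R)/(-2 + R) + R) = -2*(R + (5 + R)/(-2 + R)) = -2*R - 2*(5 + R)/(-2 + R))
53/p + 301*a(14) = 53/(-144/5) + 301*(2*(-5 + 14 - 1*14**2)/(-2 + 14)) = 53*(-5/144) + 301*(2*(-5 + 14 - 1*196)/12) = -265/144 + 301*(2*(1/12)*(-5 + 14 - 196)) = -265/144 + 301*(2*(1/12)*(-187)) = -265/144 + 301*(-187/6) = -265/144 - 56287/6 = -1351153/144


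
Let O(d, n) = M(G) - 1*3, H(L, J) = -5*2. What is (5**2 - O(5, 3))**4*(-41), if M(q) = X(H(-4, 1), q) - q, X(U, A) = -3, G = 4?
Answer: -61525625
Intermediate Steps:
H(L, J) = -10
M(q) = -3 - q
O(d, n) = -10 (O(d, n) = (-3 - 1*4) - 1*3 = (-3 - 4) - 3 = -7 - 3 = -10)
(5**2 - O(5, 3))**4*(-41) = (5**2 - 1*(-10))**4*(-41) = (25 + 10)**4*(-41) = 35**4*(-41) = 1500625*(-41) = -61525625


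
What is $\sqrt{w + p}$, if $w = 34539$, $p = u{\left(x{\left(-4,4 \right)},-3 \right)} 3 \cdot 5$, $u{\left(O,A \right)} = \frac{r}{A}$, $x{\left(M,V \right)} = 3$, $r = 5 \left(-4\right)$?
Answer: $\sqrt{34639} \approx 186.12$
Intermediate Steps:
$r = -20$
$u{\left(O,A \right)} = - \frac{20}{A}$
$p = 100$ ($p = - \frac{20}{-3} \cdot 3 \cdot 5 = \left(-20\right) \left(- \frac{1}{3}\right) 3 \cdot 5 = \frac{20}{3} \cdot 3 \cdot 5 = 20 \cdot 5 = 100$)
$\sqrt{w + p} = \sqrt{34539 + 100} = \sqrt{34639}$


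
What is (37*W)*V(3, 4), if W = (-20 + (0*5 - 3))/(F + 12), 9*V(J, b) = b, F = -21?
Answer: 3404/81 ≈ 42.025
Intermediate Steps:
V(J, b) = b/9
W = 23/9 (W = (-20 + (0*5 - 3))/(-21 + 12) = (-20 + (0 - 3))/(-9) = (-20 - 3)*(-⅑) = -23*(-⅑) = 23/9 ≈ 2.5556)
(37*W)*V(3, 4) = (37*(23/9))*((⅑)*4) = (851/9)*(4/9) = 3404/81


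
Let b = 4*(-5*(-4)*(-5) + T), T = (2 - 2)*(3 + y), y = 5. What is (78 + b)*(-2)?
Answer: 644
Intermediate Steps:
T = 0 (T = (2 - 2)*(3 + 5) = 0*8 = 0)
b = -400 (b = 4*(-5*(-4)*(-5) + 0) = 4*(20*(-5) + 0) = 4*(-100 + 0) = 4*(-100) = -400)
(78 + b)*(-2) = (78 - 400)*(-2) = -322*(-2) = 644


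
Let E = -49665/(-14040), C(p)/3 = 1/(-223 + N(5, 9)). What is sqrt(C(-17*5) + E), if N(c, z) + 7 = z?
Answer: sqrt(24783382)/2652 ≈ 1.8772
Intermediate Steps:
N(c, z) = -7 + z
C(p) = -3/221 (C(p) = 3/(-223 + (-7 + 9)) = 3/(-223 + 2) = 3/(-221) = 3*(-1/221) = -3/221)
E = 3311/936 (E = -49665*(-1/14040) = 3311/936 ≈ 3.5374)
sqrt(C(-17*5) + E) = sqrt(-3/221 + 3311/936) = sqrt(56071/15912) = sqrt(24783382)/2652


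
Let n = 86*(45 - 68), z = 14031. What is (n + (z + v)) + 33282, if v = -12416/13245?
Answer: 600449659/13245 ≈ 45334.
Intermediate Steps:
n = -1978 (n = 86*(-23) = -1978)
v = -12416/13245 (v = -12416*1/13245 = -12416/13245 ≈ -0.93741)
(n + (z + v)) + 33282 = (-1978 + (14031 - 12416/13245)) + 33282 = (-1978 + 185828179/13245) + 33282 = 159629569/13245 + 33282 = 600449659/13245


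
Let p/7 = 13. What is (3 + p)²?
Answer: 8836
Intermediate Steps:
p = 91 (p = 7*13 = 91)
(3 + p)² = (3 + 91)² = 94² = 8836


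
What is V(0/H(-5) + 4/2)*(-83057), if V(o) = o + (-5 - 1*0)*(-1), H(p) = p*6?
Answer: -581399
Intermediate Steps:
H(p) = 6*p
V(o) = 5 + o (V(o) = o + (-5 + 0)*(-1) = o - 5*(-1) = o + 5 = 5 + o)
V(0/H(-5) + 4/2)*(-83057) = (5 + (0/((6*(-5))) + 4/2))*(-83057) = (5 + (0/(-30) + 4*(1/2)))*(-83057) = (5 + (0*(-1/30) + 2))*(-83057) = (5 + (0 + 2))*(-83057) = (5 + 2)*(-83057) = 7*(-83057) = -581399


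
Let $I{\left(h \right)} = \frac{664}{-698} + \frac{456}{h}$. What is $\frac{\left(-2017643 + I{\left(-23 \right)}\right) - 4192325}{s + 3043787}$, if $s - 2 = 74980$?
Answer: $- \frac{49847579916}{25034358763} \approx -1.9912$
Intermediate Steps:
$s = 74982$ ($s = 2 + 74980 = 74982$)
$I{\left(h \right)} = - \frac{332}{349} + \frac{456}{h}$ ($I{\left(h \right)} = 664 \left(- \frac{1}{698}\right) + \frac{456}{h} = - \frac{332}{349} + \frac{456}{h}$)
$\frac{\left(-2017643 + I{\left(-23 \right)}\right) - 4192325}{s + 3043787} = \frac{\left(-2017643 + \left(- \frac{332}{349} + \frac{456}{-23}\right)\right) - 4192325}{74982 + 3043787} = \frac{\left(-2017643 + \left(- \frac{332}{349} + 456 \left(- \frac{1}{23}\right)\right)\right) - 4192325}{3118769} = \left(\left(-2017643 - \frac{166780}{8027}\right) - 4192325\right) \frac{1}{3118769} = \left(- \frac{16195787141}{8027} - 4192325\right) \frac{1}{3118769} = \left(- \frac{49847579916}{8027}\right) \frac{1}{3118769} = - \frac{49847579916}{25034358763}$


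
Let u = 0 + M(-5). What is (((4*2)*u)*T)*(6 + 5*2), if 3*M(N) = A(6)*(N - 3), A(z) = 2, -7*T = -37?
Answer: -75776/21 ≈ -3608.4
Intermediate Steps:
T = 37/7 (T = -⅐*(-37) = 37/7 ≈ 5.2857)
M(N) = -2 + 2*N/3 (M(N) = (2*(N - 3))/3 = (2*(-3 + N))/3 = (-6 + 2*N)/3 = -2 + 2*N/3)
u = -16/3 (u = 0 + (-2 + (⅔)*(-5)) = 0 + (-2 - 10/3) = 0 - 16/3 = -16/3 ≈ -5.3333)
(((4*2)*u)*T)*(6 + 5*2) = (((4*2)*(-16/3))*(37/7))*(6 + 5*2) = ((8*(-16/3))*(37/7))*(6 + 10) = -128/3*37/7*16 = -4736/21*16 = -75776/21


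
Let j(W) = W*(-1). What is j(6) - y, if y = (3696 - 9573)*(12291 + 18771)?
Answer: 182551368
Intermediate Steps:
j(W) = -W
y = -182551374 (y = -5877*31062 = -182551374)
j(6) - y = -1*6 - 1*(-182551374) = -6 + 182551374 = 182551368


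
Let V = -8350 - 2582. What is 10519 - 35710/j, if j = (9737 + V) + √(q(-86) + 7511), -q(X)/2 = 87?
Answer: 7493445261/710344 + 17855*√7337/710344 ≈ 10551.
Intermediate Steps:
q(X) = -174 (q(X) = -2*87 = -174)
V = -10932
j = -1195 + √7337 (j = (9737 - 10932) + √(-174 + 7511) = -1195 + √7337 ≈ -1109.3)
10519 - 35710/j = 10519 - 35710/(-1195 + √7337)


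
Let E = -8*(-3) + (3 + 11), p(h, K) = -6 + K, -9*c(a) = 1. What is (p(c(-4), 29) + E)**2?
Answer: 3721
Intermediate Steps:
c(a) = -1/9 (c(a) = -1/9*1 = -1/9)
E = 38 (E = 24 + 14 = 38)
(p(c(-4), 29) + E)**2 = ((-6 + 29) + 38)**2 = (23 + 38)**2 = 61**2 = 3721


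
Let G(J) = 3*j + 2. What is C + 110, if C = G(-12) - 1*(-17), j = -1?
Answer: 126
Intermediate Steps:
G(J) = -1 (G(J) = 3*(-1) + 2 = -3 + 2 = -1)
C = 16 (C = -1 - 1*(-17) = -1 + 17 = 16)
C + 110 = 16 + 110 = 126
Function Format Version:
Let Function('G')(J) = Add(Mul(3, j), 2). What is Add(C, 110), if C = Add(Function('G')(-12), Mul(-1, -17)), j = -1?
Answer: 126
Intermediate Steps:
Function('G')(J) = -1 (Function('G')(J) = Add(Mul(3, -1), 2) = Add(-3, 2) = -1)
C = 16 (C = Add(-1, Mul(-1, -17)) = Add(-1, 17) = 16)
Add(C, 110) = Add(16, 110) = 126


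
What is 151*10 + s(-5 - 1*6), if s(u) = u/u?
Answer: 1511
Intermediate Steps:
s(u) = 1
151*10 + s(-5 - 1*6) = 151*10 + 1 = 1510 + 1 = 1511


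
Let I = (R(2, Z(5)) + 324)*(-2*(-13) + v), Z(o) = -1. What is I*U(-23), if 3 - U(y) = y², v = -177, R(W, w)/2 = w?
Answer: 25575172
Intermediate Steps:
R(W, w) = 2*w
I = -48622 (I = (2*(-1) + 324)*(-2*(-13) - 177) = (-2 + 324)*(26 - 177) = 322*(-151) = -48622)
U(y) = 3 - y²
I*U(-23) = -48622*(3 - 1*(-23)²) = -48622*(3 - 1*529) = -48622*(3 - 529) = -48622*(-526) = 25575172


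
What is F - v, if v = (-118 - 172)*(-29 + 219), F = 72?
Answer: 55172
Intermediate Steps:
v = -55100 (v = -290*190 = -55100)
F - v = 72 - 1*(-55100) = 72 + 55100 = 55172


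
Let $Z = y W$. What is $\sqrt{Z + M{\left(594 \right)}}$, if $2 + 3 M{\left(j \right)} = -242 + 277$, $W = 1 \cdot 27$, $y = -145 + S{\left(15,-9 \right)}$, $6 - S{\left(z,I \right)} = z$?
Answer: $i \sqrt{4147} \approx 64.397 i$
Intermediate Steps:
$S{\left(z,I \right)} = 6 - z$
$y = -154$ ($y = -145 + \left(6 - 15\right) = -145 - 9 = -154$)
$W = 27$
$M{\left(j \right)} = 11$ ($M{\left(j \right)} = - \frac{2}{3} + \frac{-242 + 277}{3} = - \frac{2}{3} + \frac{1}{3} \cdot 35 = - \frac{2}{3} + \frac{35}{3} = 11$)
$Z = -4158$ ($Z = \left(-154\right) 27 = -4158$)
$\sqrt{Z + M{\left(594 \right)}} = \sqrt{-4158 + 11} = \sqrt{-4147} = i \sqrt{4147}$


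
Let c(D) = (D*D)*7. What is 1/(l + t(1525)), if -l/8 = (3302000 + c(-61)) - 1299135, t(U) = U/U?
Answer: -1/16231295 ≈ -6.1609e-8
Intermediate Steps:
t(U) = 1
c(D) = 7*D**2 (c(D) = D**2*7 = 7*D**2)
l = -16231296 (l = -8*((3302000 + 7*(-61)**2) - 1299135) = -8*((3302000 + 7*3721) - 1299135) = -8*((3302000 + 26047) - 1299135) = -8*(3328047 - 1299135) = -8*2028912 = -16231296)
1/(l + t(1525)) = 1/(-16231296 + 1) = 1/(-16231295) = -1/16231295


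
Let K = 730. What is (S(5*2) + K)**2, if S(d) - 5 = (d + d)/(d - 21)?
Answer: 65044225/121 ≈ 5.3756e+5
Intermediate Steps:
S(d) = 5 + 2*d/(-21 + d) (S(d) = 5 + (d + d)/(d - 21) = 5 + (2*d)/(-21 + d) = 5 + 2*d/(-21 + d))
(S(5*2) + K)**2 = (7*(-15 + 5*2)/(-21 + 5*2) + 730)**2 = (7*(-15 + 10)/(-21 + 10) + 730)**2 = (7*(-5)/(-11) + 730)**2 = (7*(-1/11)*(-5) + 730)**2 = (35/11 + 730)**2 = (8065/11)**2 = 65044225/121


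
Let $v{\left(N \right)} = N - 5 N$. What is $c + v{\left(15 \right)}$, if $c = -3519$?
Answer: $-3579$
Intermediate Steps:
$v{\left(N \right)} = - 4 N$
$c + v{\left(15 \right)} = -3519 - 60 = -3579$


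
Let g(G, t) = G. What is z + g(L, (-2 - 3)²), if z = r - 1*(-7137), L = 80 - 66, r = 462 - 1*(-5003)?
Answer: 12616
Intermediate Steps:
r = 5465 (r = 462 + 5003 = 5465)
L = 14
z = 12602 (z = 5465 - 1*(-7137) = 5465 + 7137 = 12602)
z + g(L, (-2 - 3)²) = 12602 + 14 = 12616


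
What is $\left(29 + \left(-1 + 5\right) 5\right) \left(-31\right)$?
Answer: $-1519$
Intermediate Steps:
$\left(29 + \left(-1 + 5\right) 5\right) \left(-31\right) = \left(29 + 4 \cdot 5\right) \left(-31\right) = \left(29 + 20\right) \left(-31\right) = 49 \left(-31\right) = -1519$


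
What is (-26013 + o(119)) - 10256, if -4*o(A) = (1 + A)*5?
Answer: -36419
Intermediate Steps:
o(A) = -5/4 - 5*A/4 (o(A) = -(1 + A)*5/4 = -(5 + 5*A)/4 = -5/4 - 5*A/4)
(-26013 + o(119)) - 10256 = (-26013 + (-5/4 - 5/4*119)) - 10256 = (-26013 + (-5/4 - 595/4)) - 10256 = (-26013 - 150) - 10256 = -26163 - 10256 = -36419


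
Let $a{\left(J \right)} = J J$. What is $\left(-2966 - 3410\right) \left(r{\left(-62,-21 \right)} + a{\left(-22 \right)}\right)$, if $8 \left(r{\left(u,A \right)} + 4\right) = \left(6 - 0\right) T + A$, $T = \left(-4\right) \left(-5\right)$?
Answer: $-3139383$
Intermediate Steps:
$a{\left(J \right)} = J^{2}$
$T = 20$
$r{\left(u,A \right)} = 11 + \frac{A}{8}$ ($r{\left(u,A \right)} = -4 + \frac{\left(6 - 0\right) 20 + A}{8} = -4 + \frac{\left(6 + 0\right) 20 + A}{8} = -4 + \frac{6 \cdot 20 + A}{8} = -4 + \frac{120 + A}{8} = -4 + \left(15 + \frac{A}{8}\right) = 11 + \frac{A}{8}$)
$\left(-2966 - 3410\right) \left(r{\left(-62,-21 \right)} + a{\left(-22 \right)}\right) = \left(-2966 - 3410\right) \left(\left(11 + \frac{1}{8} \left(-21\right)\right) + \left(-22\right)^{2}\right) = - 6376 \left(\left(11 - \frac{21}{8}\right) + 484\right) = - 6376 \left(\frac{67}{8} + 484\right) = \left(-6376\right) \frac{3939}{8} = -3139383$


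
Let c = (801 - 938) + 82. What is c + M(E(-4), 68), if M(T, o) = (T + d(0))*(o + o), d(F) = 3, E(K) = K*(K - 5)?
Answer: 5249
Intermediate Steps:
c = -55 (c = -137 + 82 = -55)
E(K) = K*(-5 + K)
M(T, o) = 2*o*(3 + T) (M(T, o) = (T + 3)*(o + o) = (3 + T)*(2*o) = 2*o*(3 + T))
c + M(E(-4), 68) = -55 + 2*68*(3 - 4*(-5 - 4)) = -55 + 2*68*(3 - 4*(-9)) = -55 + 2*68*(3 + 36) = -55 + 2*68*39 = -55 + 5304 = 5249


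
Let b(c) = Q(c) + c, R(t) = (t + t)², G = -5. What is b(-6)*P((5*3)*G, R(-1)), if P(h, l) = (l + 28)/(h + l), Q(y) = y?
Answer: 384/71 ≈ 5.4084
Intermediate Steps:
R(t) = 4*t² (R(t) = (2*t)² = 4*t²)
P(h, l) = (28 + l)/(h + l)
b(c) = 2*c (b(c) = c + c = 2*c)
b(-6)*P((5*3)*G, R(-1)) = (2*(-6))*((28 + 4*(-1)²)/((5*3)*(-5) + 4*(-1)²)) = -12*(28 + 4*1)/(15*(-5) + 4*1) = -12*(28 + 4)/(-75 + 4) = -12*32/(-71) = -(-12)*32/71 = -12*(-32/71) = 384/71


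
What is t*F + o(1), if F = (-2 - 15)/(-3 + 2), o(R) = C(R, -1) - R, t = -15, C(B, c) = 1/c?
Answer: -257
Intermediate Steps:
o(R) = -1 - R (o(R) = 1/(-1) - R = -1 - R)
F = 17 (F = -17/(-1) = -17*(-1) = 17)
t*F + o(1) = -15*17 + (-1 - 1*1) = -255 + (-1 - 1) = -255 - 2 = -257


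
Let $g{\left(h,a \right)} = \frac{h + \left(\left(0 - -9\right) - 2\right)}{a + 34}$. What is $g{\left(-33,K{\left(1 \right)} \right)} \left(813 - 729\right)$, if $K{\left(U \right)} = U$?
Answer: $- \frac{312}{5} \approx -62.4$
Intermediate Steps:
$g{\left(h,a \right)} = \frac{7 + h}{34 + a}$ ($g{\left(h,a \right)} = \frac{h + \left(\left(0 + 9\right) - 2\right)}{34 + a} = \frac{h + \left(9 - 2\right)}{34 + a} = \frac{h + 7}{34 + a} = \frac{7 + h}{34 + a}$)
$g{\left(-33,K{\left(1 \right)} \right)} \left(813 - 729\right) = \frac{7 - 33}{34 + 1} \left(813 - 729\right) = \frac{1}{35} \left(-26\right) 84 = \left(- \frac{26}{35}\right) 84 = - \frac{312}{5}$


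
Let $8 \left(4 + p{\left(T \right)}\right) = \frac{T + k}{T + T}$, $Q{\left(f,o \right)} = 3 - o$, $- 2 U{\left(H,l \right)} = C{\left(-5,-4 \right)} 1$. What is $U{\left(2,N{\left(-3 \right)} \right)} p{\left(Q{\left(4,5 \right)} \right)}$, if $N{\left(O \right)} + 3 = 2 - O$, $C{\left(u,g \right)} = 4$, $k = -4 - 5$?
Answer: $\frac{117}{16} \approx 7.3125$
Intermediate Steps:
$k = -9$
$N{\left(O \right)} = -1 - O$ ($N{\left(O \right)} = -3 - \left(-2 + O\right) = -1 - O$)
$U{\left(H,l \right)} = -2$ ($U{\left(H,l \right)} = - \frac{4 \cdot 1}{2} = \left(- \frac{1}{2}\right) 4 = -2$)
$p{\left(T \right)} = -4 + \frac{-9 + T}{16 T}$ ($p{\left(T \right)} = -4 + \frac{\left(T - 9\right) \frac{1}{T + T}}{8} = -4 + \frac{\left(-9 + T\right) \frac{1}{2 T}}{8} = -4 + \frac{\frac{1}{2} \frac{1}{T} \left(-9 + T\right)}{8} = -4 + \frac{-9 + T}{16 T}$)
$U{\left(2,N{\left(-3 \right)} \right)} p{\left(Q{\left(4,5 \right)} \right)} = - 2 \frac{9 \left(-1 - 7 \left(3 - 5\right)\right)}{16 \left(3 - 5\right)} = - 2 \frac{9 \left(-1 - -14\right)}{16 \left(-2\right)} = - 2 \cdot \frac{9}{16} \left(- \frac{1}{2}\right) \left(-1 + 14\right) = - 2 \cdot \frac{9}{16} \left(- \frac{1}{2}\right) 13 = \left(-2\right) \left(- \frac{117}{32}\right) = \frac{117}{16}$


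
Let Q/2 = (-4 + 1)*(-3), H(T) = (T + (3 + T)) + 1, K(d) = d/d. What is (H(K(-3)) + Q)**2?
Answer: 576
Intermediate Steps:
K(d) = 1
H(T) = 4 + 2*T (H(T) = (3 + 2*T) + 1 = 4 + 2*T)
Q = 18 (Q = 2*((-4 + 1)*(-3)) = 2*(-3*(-3)) = 2*9 = 18)
(H(K(-3)) + Q)**2 = ((4 + 2*1) + 18)**2 = ((4 + 2) + 18)**2 = (6 + 18)**2 = 24**2 = 576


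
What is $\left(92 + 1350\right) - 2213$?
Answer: $-771$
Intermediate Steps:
$\left(92 + 1350\right) - 2213 = 1442 - 2213 = -771$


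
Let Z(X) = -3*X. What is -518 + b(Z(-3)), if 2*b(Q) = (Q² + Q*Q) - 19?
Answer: -893/2 ≈ -446.50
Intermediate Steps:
b(Q) = -19/2 + Q² (b(Q) = ((Q² + Q*Q) - 19)/2 = ((Q² + Q²) - 19)/2 = (2*Q² - 19)/2 = (-19 + 2*Q²)/2 = -19/2 + Q²)
-518 + b(Z(-3)) = -518 + (-19/2 + (-3*(-3))²) = -518 + (-19/2 + 9²) = -518 + (-19/2 + 81) = -518 + 143/2 = -893/2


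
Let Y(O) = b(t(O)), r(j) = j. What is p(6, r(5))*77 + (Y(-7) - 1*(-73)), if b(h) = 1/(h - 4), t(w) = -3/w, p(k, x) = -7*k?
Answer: -79032/25 ≈ -3161.3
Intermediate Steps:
b(h) = 1/(-4 + h)
Y(O) = 1/(-4 - 3/O)
p(6, r(5))*77 + (Y(-7) - 1*(-73)) = -7*6*77 + (-1*(-7)/(3 + 4*(-7)) - 1*(-73)) = -42*77 + (-1*(-7)/(3 - 28) + 73) = -3234 + (-1*(-7)/(-25) + 73) = -3234 + (-1*(-7)*(-1/25) + 73) = -3234 + (-7/25 + 73) = -3234 + 1818/25 = -79032/25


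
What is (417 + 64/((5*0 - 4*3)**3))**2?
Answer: 126742564/729 ≈ 1.7386e+5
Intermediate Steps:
(417 + 64/((5*0 - 4*3)**3))**2 = (417 + 64/((0 - 12)**3))**2 = (417 + 64/((-12)**3))**2 = (417 + 64/(-1728))**2 = (417 + 64*(-1/1728))**2 = (417 - 1/27)**2 = (11258/27)**2 = 126742564/729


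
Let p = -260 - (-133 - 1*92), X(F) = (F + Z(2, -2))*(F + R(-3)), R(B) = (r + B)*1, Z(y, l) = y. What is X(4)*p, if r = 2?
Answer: -630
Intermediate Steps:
R(B) = 2 + B (R(B) = (2 + B)*1 = 2 + B)
X(F) = (-1 + F)*(2 + F) (X(F) = (F + 2)*(F + (2 - 3)) = (2 + F)*(F - 1) = (2 + F)*(-1 + F) = (-1 + F)*(2 + F))
p = -35 (p = -260 - (-133 - 92) = -260 - 1*(-225) = -260 + 225 = -35)
X(4)*p = (-2 + 4 + 4**2)*(-35) = (-2 + 4 + 16)*(-35) = 18*(-35) = -630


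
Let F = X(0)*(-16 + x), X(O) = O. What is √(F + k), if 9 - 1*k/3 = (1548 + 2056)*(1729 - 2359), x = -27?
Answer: 3*√756843 ≈ 2609.9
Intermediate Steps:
F = 0 (F = 0*(-16 - 27) = 0*(-43) = 0)
k = 6811587 (k = 27 - 3*(1548 + 2056)*(1729 - 2359) = 27 - 10812*(-630) = 27 - 3*(-2270520) = 27 + 6811560 = 6811587)
√(F + k) = √(0 + 6811587) = √6811587 = 3*√756843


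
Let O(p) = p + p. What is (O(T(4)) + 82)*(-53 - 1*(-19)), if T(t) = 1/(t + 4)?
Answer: -5593/2 ≈ -2796.5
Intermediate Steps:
T(t) = 1/(4 + t)
O(p) = 2*p
(O(T(4)) + 82)*(-53 - 1*(-19)) = (2/(4 + 4) + 82)*(-53 - 1*(-19)) = (2/8 + 82)*(-53 + 19) = (2*(⅛) + 82)*(-34) = (¼ + 82)*(-34) = (329/4)*(-34) = -5593/2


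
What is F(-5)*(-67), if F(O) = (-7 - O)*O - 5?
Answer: -335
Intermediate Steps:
F(O) = -5 + O*(-7 - O) (F(O) = O*(-7 - O) - 5 = -5 + O*(-7 - O))
F(-5)*(-67) = (-5 - 1*(-5)² - 7*(-5))*(-67) = (-5 - 1*25 + 35)*(-67) = (-5 - 25 + 35)*(-67) = 5*(-67) = -335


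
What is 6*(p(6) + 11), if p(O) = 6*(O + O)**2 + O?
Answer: 5286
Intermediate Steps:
p(O) = O + 24*O**2 (p(O) = 6*(2*O)**2 + O = 6*(4*O**2) + O = 24*O**2 + O = O + 24*O**2)
6*(p(6) + 11) = 6*(6*(1 + 24*6) + 11) = 6*(6*(1 + 144) + 11) = 6*(6*145 + 11) = 6*(870 + 11) = 6*881 = 5286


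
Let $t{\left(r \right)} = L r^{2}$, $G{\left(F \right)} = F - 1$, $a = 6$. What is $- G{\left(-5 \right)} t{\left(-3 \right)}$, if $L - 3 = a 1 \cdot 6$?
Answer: $2106$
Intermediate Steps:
$G{\left(F \right)} = -1 + F$
$L = 39$ ($L = 3 + 6 \cdot 1 \cdot 6 = 3 + 6 \cdot 6 = 3 + 36 = 39$)
$t{\left(r \right)} = 39 r^{2}$
$- G{\left(-5 \right)} t{\left(-3 \right)} = - (-1 - 5) 39 \left(-3\right)^{2} = \left(-1\right) \left(-6\right) 39 \cdot 9 = 6 \cdot 351 = 2106$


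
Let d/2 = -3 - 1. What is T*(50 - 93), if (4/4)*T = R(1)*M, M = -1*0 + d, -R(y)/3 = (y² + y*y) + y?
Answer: -3096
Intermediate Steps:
d = -8 (d = 2*(-3 - 1) = 2*(-4) = -8)
R(y) = -6*y² - 3*y (R(y) = -3*((y² + y*y) + y) = -3*((y² + y²) + y) = -3*(2*y² + y) = -3*(y + 2*y²) = -6*y² - 3*y)
M = -8 (M = -1*0 - 8 = 0 - 8 = -8)
T = 72 (T = -3*1*(1 + 2*1)*(-8) = -3*1*(1 + 2)*(-8) = -3*1*3*(-8) = -9*(-8) = 72)
T*(50 - 93) = 72*(50 - 93) = 72*(-43) = -3096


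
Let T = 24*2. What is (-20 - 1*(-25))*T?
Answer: 240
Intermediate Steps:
T = 48
(-20 - 1*(-25))*T = (-20 - 1*(-25))*48 = (-20 + 25)*48 = 5*48 = 240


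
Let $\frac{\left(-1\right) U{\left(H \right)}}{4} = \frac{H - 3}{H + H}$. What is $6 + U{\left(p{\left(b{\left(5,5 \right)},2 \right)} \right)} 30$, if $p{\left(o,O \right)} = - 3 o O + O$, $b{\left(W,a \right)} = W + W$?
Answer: $- \frac{1656}{29} \approx -57.103$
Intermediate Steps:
$b{\left(W,a \right)} = 2 W$
$p{\left(o,O \right)} = O - 3 O o$ ($p{\left(o,O \right)} = - 3 O o + O = O - 3 O o$)
$U{\left(H \right)} = - \frac{2 \left(-3 + H\right)}{H}$ ($U{\left(H \right)} = - 4 \frac{H - 3}{H + H} = - 4 \frac{-3 + H}{2 H} = - \frac{2 \left(-3 + H\right)}{H}$)
$6 + U{\left(p{\left(b{\left(5,5 \right)},2 \right)} \right)} 30 = 6 + \left(-2 + \frac{6}{2 \left(1 - 3 \cdot 2 \cdot 5\right)}\right) 30 = 6 + \left(-2 + \frac{6}{2 \left(1 - 30\right)}\right) 30 = 6 + \left(-2 + \frac{6}{2 \left(-29\right)}\right) 30 = 6 + \left(-2 + \frac{6}{-58}\right) 30 = 6 + \left(-2 + 6 \left(- \frac{1}{58}\right)\right) 30 = 6 + \left(-2 - \frac{3}{29}\right) 30 = 6 - \frac{1830}{29} = - \frac{1656}{29}$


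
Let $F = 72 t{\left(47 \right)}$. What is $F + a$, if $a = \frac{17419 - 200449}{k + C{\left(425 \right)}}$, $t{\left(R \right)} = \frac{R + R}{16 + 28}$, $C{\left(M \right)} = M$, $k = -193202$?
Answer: $\frac{109397338}{706849} \approx 154.77$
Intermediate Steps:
$t{\left(R \right)} = \frac{R}{22}$ ($t{\left(R \right)} = \frac{2 R}{44} = 2 R \frac{1}{44} = \frac{R}{22}$)
$F = \frac{1692}{11}$ ($F = 72 \cdot \frac{1}{22} \cdot 47 = 72 \cdot \frac{47}{22} = \frac{1692}{11} \approx 153.82$)
$a = \frac{61010}{64259}$ ($a = \frac{17419 - 200449}{-193202 + 425} = - \frac{183030}{-192777} = \left(-183030\right) \left(- \frac{1}{192777}\right) = \frac{61010}{64259} \approx 0.94944$)
$F + a = \frac{1692}{11} + \frac{61010}{64259} = \frac{109397338}{706849}$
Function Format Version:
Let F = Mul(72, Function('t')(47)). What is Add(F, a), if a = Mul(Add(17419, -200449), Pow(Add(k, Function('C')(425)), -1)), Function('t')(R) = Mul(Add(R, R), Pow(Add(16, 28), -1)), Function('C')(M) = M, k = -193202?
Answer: Rational(109397338, 706849) ≈ 154.77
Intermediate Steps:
Function('t')(R) = Mul(Rational(1, 22), R) (Function('t')(R) = Mul(Mul(2, R), Pow(44, -1)) = Mul(Mul(2, R), Rational(1, 44)) = Mul(Rational(1, 22), R))
F = Rational(1692, 11) (F = Mul(72, Mul(Rational(1, 22), 47)) = Mul(72, Rational(47, 22)) = Rational(1692, 11) ≈ 153.82)
a = Rational(61010, 64259) (a = Mul(Add(17419, -200449), Pow(Add(-193202, 425), -1)) = Mul(-183030, Pow(-192777, -1)) = Mul(-183030, Rational(-1, 192777)) = Rational(61010, 64259) ≈ 0.94944)
Add(F, a) = Add(Rational(1692, 11), Rational(61010, 64259)) = Rational(109397338, 706849)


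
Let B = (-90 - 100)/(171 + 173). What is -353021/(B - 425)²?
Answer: -10443773264/5357508025 ≈ -1.9494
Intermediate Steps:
B = -95/172 (B = -190/344 = -190*1/344 = -95/172 ≈ -0.55233)
-353021/(B - 425)² = -353021/(-95/172 - 425)² = -353021/((-73195/172)²) = -353021/5357508025/29584 = -353021*29584/5357508025 = -10443773264/5357508025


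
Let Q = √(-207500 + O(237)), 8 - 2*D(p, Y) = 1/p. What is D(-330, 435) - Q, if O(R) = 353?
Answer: 2641/660 - I*√207147 ≈ 4.0015 - 455.13*I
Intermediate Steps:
D(p, Y) = 4 - 1/(2*p)
Q = I*√207147 (Q = √(-207500 + 353) = √(-207147) = I*√207147 ≈ 455.13*I)
D(-330, 435) - Q = (4 - ½/(-330)) - I*√207147 = (4 - ½*(-1/330)) - I*√207147 = (4 + 1/660) - I*√207147 = 2641/660 - I*√207147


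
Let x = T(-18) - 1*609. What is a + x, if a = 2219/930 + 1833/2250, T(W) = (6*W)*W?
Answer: 15556583/11625 ≈ 1338.2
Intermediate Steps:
T(W) = 6*W²
x = 1335 (x = 6*(-18)² - 1*609 = 6*324 - 609 = 1944 - 609 = 1335)
a = 37208/11625 (a = 2219*(1/930) + 1833*(1/2250) = 2219/930 + 611/750 = 37208/11625 ≈ 3.2007)
a + x = 37208/11625 + 1335 = 15556583/11625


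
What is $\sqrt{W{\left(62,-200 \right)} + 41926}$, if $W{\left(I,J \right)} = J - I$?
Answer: $8 \sqrt{651} \approx 204.12$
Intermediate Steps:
$\sqrt{W{\left(62,-200 \right)} + 41926} = \sqrt{\left(-200 - 62\right) + 41926} = \sqrt{-262 + 41926} = \sqrt{41664} = 8 \sqrt{651}$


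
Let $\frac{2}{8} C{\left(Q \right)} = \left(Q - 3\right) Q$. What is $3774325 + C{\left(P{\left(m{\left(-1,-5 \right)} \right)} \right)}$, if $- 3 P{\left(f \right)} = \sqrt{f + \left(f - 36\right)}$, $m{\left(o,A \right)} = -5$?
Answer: $\frac{33968741}{9} + 4 i \sqrt{46} \approx 3.7743 \cdot 10^{6} + 27.129 i$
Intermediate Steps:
$P{\left(f \right)} = - \frac{\sqrt{-36 + 2 f}}{3}$ ($P{\left(f \right)} = - \frac{\sqrt{f + \left(f - 36\right)}}{3} = - \frac{\sqrt{f + \left(-36 + f\right)}}{3} = - \frac{\sqrt{-36 + 2 f}}{3}$)
$C{\left(Q \right)} = 4 Q \left(-3 + Q\right)$ ($C{\left(Q \right)} = 4 \left(Q - 3\right) Q = 4 \left(-3 + Q\right) Q = 4 Q \left(-3 + Q\right)$)
$3774325 + C{\left(P{\left(m{\left(-1,-5 \right)} \right)} \right)} = 3774325 + 4 \left(- \frac{\sqrt{-36 + 2 \left(-5\right)}}{3}\right) \left(-3 - \frac{\sqrt{-36 + 2 \left(-5\right)}}{3}\right) = 3774325 + 4 \left(- \frac{\sqrt{-36 - 10}}{3}\right) \left(-3 - \frac{\sqrt{-36 - 10}}{3}\right) = 3774325 + 4 \left(- \frac{\sqrt{-46}}{3}\right) \left(-3 - \frac{\sqrt{-46}}{3}\right) = 3774325 + 4 \left(- \frac{i \sqrt{46}}{3}\right) \left(-3 - \frac{i \sqrt{46}}{3}\right) = 3774325 - \frac{4 i \sqrt{46} \left(-3 - \frac{i \sqrt{46}}{3}\right)}{3}$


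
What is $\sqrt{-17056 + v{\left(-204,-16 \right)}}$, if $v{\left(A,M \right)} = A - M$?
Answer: $6 i \sqrt{479} \approx 131.32 i$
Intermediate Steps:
$\sqrt{-17056 + v{\left(-204,-16 \right)}} = \sqrt{-17056 - 188} = \sqrt{-17244} = 6 i \sqrt{479}$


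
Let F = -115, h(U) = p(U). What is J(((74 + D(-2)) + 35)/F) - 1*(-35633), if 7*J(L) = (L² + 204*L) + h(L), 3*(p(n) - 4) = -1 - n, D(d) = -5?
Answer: 9889045288/277725 ≈ 35607.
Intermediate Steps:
p(n) = 11/3 - n/3 (p(n) = 4 + (-1 - n)/3 = 4 + (-⅓ - n/3) = 11/3 - n/3)
h(U) = 11/3 - U/3
J(L) = 11/21 + L²/7 + 611*L/21 (J(L) = ((L² + 204*L) + (11/3 - L/3))/7 = (11/3 + L² + 611*L/3)/7 = 11/21 + L²/7 + 611*L/21)
J(((74 + D(-2)) + 35)/F) - 1*(-35633) = (11/21 + (((74 - 5) + 35)/(-115))²/7 + 611*(((74 - 5) + 35)/(-115))/21) - 1*(-35633) = (11/21 + ((69 + 35)*(-1/115))²/7 + 611*((69 + 35)*(-1/115))/21) + 35633 = (11/21 + (104*(-1/115))²/7 + 611*(104*(-1/115))/21) + 35633 = (11/21 + (-104/115)²/7 + (611/21)*(-104/115)) + 35633 = (11/21 + (⅐)*(10816/13225) - 63544/2415) + 35633 = (11/21 + 10816/92575 - 63544/2415) + 35633 = -7129637/277725 + 35633 = 9889045288/277725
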